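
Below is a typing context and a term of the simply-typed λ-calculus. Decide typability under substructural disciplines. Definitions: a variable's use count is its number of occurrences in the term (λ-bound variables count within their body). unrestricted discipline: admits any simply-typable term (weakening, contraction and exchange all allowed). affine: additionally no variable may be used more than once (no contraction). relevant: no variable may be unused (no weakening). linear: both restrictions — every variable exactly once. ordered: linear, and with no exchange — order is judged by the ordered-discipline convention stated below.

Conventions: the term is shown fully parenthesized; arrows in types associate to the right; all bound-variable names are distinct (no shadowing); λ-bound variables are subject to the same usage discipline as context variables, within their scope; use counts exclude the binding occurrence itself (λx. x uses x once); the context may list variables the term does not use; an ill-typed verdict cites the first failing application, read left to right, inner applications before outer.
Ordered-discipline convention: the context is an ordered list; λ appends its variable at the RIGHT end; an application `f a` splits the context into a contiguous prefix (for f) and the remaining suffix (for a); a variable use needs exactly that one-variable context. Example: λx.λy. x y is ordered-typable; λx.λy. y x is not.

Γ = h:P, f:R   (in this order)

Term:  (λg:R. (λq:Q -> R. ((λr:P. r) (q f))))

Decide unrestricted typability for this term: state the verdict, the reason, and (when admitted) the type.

no — the type mismatch rejects it
counts: h=0, f=1, g (bound)=0, q (bound)=1, r (bound)=1
uses in reading order: r, q, f
typing: ill-typed: argument of type R where Q is required
per-discipline verdicts: ordered ✗ | linear ✗ | affine ✗ | relevant ✗ | unrestricted ✗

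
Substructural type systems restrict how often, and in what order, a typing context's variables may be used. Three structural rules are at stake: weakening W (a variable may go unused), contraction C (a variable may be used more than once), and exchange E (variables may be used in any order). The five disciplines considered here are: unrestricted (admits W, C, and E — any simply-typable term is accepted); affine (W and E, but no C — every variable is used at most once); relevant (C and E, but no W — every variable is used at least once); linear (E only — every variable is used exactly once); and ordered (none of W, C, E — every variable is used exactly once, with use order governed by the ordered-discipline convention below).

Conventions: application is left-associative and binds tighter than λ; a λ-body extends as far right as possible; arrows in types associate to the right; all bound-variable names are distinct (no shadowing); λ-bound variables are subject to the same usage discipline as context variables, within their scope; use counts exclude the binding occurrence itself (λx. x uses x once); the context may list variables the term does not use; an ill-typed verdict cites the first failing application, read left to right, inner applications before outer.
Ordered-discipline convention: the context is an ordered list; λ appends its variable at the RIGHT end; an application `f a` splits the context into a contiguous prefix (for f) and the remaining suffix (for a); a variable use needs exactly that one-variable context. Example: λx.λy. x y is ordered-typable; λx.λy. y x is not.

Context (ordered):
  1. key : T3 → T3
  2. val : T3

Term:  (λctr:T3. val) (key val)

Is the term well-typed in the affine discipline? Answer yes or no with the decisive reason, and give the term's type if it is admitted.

no — repeated use of val ×2
usage: key: 1×; val: 2×; ctr (bound): 0×
left-to-right use order: val, key, val
typing: ✓ — T3
summary: ordered ✗ | linear ✗ | affine ✗ | relevant ✗ | unrestricted ✓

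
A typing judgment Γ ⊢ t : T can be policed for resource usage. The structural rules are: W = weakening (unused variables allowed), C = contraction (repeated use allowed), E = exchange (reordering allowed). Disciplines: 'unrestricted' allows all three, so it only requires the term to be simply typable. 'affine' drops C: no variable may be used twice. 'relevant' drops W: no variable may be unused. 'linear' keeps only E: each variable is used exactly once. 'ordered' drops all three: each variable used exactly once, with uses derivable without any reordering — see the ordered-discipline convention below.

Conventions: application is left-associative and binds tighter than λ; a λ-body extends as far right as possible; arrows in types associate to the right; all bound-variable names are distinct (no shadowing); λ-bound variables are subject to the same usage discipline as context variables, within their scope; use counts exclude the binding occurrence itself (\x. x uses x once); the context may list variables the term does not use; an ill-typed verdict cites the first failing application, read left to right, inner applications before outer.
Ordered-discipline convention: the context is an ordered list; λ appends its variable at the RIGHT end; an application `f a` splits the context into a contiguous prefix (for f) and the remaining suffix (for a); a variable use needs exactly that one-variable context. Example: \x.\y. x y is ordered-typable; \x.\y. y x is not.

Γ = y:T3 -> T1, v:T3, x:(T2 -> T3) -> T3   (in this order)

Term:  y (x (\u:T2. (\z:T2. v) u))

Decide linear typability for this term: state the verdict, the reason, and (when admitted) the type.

no — z never used (weakening)
counts: y: 1×; v: 1×; x: 1×; u (bound): 1×; z (bound): 0×
order of uses: y, x, v, u
typing: well-typed — term : T1
summary: ordered ✗, linear ✗, affine ✓, relevant ✗, unrestricted ✓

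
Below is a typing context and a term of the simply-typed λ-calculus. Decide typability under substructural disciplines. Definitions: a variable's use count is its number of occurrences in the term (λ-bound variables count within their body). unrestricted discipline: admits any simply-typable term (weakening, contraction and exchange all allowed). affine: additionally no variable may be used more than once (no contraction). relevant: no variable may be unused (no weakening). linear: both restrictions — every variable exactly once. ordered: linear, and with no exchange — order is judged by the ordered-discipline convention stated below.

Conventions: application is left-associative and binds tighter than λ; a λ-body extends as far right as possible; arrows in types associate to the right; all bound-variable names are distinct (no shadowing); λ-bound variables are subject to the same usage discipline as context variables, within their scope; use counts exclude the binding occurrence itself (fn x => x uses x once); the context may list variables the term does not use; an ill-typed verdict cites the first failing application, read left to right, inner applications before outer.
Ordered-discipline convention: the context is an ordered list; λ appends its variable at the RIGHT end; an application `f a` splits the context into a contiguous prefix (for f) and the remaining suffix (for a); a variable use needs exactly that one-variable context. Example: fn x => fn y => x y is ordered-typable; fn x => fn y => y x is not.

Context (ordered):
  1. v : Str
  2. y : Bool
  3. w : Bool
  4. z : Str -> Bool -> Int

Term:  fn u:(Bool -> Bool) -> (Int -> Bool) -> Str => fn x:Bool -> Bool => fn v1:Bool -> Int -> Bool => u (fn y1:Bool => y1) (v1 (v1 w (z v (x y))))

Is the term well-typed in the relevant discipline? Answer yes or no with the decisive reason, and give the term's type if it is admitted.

yes — v, y, w, z, u, x, v1, y1: all used, weakening unneeded; term : ((Bool -> Bool) -> (Int -> Bool) -> Str) -> (Bool -> Bool) -> (Bool -> Int -> Bool) -> Str
counts: v=1, y=1, w=1, z=1, u (λ-bound)=1, x (λ-bound)=1, v1 (λ-bound)=2, y1 (λ-bound)=1
order of uses: u, y1, v1, v1, w, z, v, x, y
typing: well-typed — term : ((Bool -> Bool) -> (Int -> Bool) -> Str) -> (Bool -> Bool) -> (Bool -> Int -> Bool) -> Str
per-discipline verdicts: ordered ✗, linear ✗, affine ✗, relevant ✓, unrestricted ✓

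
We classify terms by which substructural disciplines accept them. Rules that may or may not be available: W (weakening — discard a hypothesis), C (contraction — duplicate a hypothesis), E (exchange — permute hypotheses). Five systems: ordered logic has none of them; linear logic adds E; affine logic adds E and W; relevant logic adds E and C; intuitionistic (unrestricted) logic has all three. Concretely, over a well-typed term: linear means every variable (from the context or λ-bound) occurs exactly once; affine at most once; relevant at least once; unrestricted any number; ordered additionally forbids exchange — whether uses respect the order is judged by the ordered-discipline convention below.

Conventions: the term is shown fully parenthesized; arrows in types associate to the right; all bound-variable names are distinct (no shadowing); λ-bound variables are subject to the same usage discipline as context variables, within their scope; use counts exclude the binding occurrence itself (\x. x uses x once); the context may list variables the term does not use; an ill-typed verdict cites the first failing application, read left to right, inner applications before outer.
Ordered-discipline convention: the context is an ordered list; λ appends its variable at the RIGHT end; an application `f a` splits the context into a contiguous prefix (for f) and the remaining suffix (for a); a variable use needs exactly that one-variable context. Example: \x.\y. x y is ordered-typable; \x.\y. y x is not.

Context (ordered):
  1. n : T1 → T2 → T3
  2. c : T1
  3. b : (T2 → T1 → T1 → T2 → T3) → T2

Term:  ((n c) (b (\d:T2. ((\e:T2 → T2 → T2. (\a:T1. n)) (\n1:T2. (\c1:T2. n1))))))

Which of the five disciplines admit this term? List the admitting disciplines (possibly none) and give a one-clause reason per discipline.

accepted by: unrestricted
counts: n: 2; c: 1; b: 1; d (λ-bound): 0; e (λ-bound): 0; a (λ-bound): 0; n1 (λ-bound): 1; c1 (λ-bound): 0
order of uses: n, c, b, n, n1
typing: ✓ — T3
ordered: ✗ — uses contraction: n ×2; unused: d, e, a, c1 — weakening required
linear: ✗ — uses contraction: n ×2; unused: d, e, a, c1 — weakening required
affine: ✗ — uses contraction: n ×2
relevant: ✗ — unused: d, e, a, c1 — weakening required
unrestricted: ✓ — well-typed at T3; no restrictions here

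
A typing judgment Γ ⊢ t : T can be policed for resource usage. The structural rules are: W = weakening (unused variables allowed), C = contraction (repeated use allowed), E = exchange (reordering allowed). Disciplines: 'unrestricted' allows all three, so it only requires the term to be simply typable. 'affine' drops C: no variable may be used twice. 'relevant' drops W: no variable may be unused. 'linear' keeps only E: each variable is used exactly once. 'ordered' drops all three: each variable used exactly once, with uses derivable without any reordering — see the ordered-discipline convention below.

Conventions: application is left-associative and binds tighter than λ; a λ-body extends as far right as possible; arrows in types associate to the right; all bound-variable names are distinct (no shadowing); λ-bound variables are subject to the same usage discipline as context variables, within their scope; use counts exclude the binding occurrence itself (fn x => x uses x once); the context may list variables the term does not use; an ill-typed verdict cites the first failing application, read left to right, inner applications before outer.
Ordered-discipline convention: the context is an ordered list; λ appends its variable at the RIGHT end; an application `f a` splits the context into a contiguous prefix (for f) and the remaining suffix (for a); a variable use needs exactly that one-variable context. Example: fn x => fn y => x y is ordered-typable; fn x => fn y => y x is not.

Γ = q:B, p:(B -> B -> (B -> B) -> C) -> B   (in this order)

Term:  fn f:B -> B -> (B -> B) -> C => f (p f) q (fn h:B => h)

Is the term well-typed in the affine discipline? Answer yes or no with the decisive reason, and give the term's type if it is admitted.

no — repeated use of f ×2
counts: q: 1×; p: 1×; f (λ-bound): 2×; h (λ-bound): 1×
left-to-right use order: f, p, f, q, h
typing: well-typed — term : (B -> B -> (B -> B) -> C) -> C
all disciplines: ordered ✗ | linear ✗ | affine ✗ | relevant ✓ | unrestricted ✓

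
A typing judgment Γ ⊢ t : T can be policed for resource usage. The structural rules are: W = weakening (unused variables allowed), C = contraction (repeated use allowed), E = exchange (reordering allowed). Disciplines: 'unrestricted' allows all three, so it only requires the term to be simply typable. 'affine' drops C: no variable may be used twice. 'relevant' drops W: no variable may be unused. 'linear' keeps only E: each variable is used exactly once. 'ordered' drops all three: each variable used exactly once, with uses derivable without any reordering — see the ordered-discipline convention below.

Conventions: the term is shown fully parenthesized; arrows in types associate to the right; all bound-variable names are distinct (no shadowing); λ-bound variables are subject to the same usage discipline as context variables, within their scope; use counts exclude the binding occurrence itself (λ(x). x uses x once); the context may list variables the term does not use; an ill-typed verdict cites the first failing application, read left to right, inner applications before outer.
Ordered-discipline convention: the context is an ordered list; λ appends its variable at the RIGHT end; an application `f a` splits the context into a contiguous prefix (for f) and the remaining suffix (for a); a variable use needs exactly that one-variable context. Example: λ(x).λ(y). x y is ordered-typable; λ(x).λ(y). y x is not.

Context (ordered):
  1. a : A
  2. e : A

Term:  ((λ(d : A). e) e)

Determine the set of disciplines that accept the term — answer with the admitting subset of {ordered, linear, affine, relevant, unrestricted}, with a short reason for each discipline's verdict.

accepted by: unrestricted
use counts: a: 0×; e: 2×; d [bound]: 0×
use order (left to right): e, e
typing: well-typed at A
ordered: ✗, needs contraction — e ×2; unused: a, d — weakening required
linear: ✗, needs contraction — e ×2; unused: a, d — weakening required
affine: ✗, needs contraction — e ×2
relevant: ✗, unused: a, d — weakening required
unrestricted: ✓, simply typable at A; W, C, E all held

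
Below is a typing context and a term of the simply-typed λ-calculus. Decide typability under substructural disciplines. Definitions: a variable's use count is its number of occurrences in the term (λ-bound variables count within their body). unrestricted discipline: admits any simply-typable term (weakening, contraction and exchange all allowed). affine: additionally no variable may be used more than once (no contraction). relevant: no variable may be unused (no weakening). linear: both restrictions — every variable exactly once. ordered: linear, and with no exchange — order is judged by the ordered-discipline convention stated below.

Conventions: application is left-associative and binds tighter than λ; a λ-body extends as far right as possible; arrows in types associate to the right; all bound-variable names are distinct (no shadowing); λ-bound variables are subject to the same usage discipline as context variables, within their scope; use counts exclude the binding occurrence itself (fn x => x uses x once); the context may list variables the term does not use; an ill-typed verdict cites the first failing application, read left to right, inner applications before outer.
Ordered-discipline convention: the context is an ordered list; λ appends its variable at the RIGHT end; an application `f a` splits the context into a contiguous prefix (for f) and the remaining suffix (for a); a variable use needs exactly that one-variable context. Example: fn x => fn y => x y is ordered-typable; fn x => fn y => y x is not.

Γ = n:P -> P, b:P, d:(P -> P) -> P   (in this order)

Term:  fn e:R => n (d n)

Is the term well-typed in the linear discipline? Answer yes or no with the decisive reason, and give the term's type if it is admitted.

no — repeated use of n ×2; needs weakening: b, e unused
use counts: n: 2; b: 0; d: 1; e (bound): 0
uses in reading order: n, d, n
typing: the term checks, with type R -> P
summary: ordered ✗ · linear ✗ · affine ✗ · relevant ✗ · unrestricted ✓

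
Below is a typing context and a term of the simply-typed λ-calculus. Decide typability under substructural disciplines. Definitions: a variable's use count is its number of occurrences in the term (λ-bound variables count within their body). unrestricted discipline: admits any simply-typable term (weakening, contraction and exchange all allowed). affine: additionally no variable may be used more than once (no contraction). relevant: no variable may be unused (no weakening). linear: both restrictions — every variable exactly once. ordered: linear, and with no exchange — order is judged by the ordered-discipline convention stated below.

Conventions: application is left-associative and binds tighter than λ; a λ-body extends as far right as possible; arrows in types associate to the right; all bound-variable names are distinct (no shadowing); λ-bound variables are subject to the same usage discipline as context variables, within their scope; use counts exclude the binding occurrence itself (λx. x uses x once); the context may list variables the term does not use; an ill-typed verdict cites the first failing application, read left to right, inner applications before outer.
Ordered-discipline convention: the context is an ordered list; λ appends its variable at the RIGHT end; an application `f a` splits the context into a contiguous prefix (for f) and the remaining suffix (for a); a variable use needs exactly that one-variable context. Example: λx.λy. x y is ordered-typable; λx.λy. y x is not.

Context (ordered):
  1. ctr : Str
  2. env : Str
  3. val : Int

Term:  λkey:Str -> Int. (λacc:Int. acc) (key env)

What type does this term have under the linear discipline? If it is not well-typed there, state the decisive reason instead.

not well-typed under linear — ctr, val never used (weakening)
use counts: ctr=0, env=1, val=0, key [bound]=1, acc [bound]=1
use order (left to right): acc, key, env
typing: well-typed at (Str -> Int) -> Int
all disciplines: ordered ✗ · linear ✗ · affine ✓ · relevant ✗ · unrestricted ✓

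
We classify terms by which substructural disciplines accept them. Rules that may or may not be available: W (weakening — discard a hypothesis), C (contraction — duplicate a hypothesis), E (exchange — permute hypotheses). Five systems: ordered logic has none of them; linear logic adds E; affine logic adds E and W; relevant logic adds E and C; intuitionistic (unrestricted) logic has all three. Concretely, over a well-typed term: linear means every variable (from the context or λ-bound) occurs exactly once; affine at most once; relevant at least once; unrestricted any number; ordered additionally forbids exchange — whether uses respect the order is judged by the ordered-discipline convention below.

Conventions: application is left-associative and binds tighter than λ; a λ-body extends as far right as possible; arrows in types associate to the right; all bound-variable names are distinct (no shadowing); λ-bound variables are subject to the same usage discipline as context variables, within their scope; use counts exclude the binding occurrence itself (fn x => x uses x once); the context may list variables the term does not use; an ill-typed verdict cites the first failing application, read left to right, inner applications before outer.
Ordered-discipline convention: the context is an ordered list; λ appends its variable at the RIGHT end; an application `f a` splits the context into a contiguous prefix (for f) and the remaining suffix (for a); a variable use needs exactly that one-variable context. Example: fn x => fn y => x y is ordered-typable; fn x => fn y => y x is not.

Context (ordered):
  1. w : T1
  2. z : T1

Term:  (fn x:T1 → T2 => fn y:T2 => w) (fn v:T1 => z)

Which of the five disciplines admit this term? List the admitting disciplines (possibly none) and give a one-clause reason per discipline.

admitting disciplines: none
use counts: w=1, z=1, x (λ-bound)=0, y (λ-bound)=0, v (λ-bound)=0
order of uses: w, z
typing: ill-typed: an argument T1 → T1 mismatches the expected T1 → T2
ordered ✗ (fails simple typing)
linear ✗ (a type mismatch blocks all five)
affine ✗ (the type mismatch rejects it)
relevant ✗ (not simply typable)
unrestricted ✗ (fails simple typing)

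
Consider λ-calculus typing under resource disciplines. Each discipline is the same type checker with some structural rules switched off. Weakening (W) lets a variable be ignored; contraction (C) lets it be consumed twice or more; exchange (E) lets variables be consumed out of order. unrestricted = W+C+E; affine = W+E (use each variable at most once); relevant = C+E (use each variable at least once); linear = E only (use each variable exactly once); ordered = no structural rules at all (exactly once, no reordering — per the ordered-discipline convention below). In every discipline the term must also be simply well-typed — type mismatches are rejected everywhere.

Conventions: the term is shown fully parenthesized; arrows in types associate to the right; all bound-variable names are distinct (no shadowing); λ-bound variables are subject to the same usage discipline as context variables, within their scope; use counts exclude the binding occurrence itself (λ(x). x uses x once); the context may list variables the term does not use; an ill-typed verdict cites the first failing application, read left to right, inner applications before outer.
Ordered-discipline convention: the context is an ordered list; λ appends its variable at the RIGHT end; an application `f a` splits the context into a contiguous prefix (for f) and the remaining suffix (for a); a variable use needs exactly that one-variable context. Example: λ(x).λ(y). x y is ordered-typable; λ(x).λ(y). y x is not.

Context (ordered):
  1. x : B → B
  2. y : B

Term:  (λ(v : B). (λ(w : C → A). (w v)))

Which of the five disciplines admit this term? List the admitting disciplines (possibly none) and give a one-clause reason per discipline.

admitted in: none
counts: x: 0; y: 0; v (bound): 1; w (bound): 1
left-to-right use order: w, v
typing: ill-typed: an application expects C but receives B
ordered: ✗, not simply typable
linear: ✗, fails simple typing
affine: ✗, a type mismatch blocks all five
relevant: ✗, the type mismatch rejects it
unrestricted: ✗, not simply typable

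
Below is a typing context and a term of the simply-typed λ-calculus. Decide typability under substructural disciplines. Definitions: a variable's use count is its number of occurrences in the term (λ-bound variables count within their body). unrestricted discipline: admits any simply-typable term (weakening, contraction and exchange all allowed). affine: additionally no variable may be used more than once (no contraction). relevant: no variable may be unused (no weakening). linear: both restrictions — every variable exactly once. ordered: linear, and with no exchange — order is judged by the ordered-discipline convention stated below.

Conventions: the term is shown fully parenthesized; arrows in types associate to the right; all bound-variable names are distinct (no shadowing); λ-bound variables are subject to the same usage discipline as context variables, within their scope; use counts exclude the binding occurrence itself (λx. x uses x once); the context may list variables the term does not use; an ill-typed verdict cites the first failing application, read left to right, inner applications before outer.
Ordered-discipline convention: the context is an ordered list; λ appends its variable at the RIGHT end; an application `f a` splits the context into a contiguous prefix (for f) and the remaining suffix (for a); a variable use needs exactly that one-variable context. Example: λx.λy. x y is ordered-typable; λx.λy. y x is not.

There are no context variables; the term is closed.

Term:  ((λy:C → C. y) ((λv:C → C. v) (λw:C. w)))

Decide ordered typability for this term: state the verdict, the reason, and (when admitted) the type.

yes — y, v, w: once each, no exchange needed; term : C → C
variable uses: y (bound) ×1; v (bound) ×1; w (bound) ×1
left-to-right use order: y, v, w
typing: well-typed — term : C → C
all disciplines: ordered ✓; linear ✓; affine ✓; relevant ✓; unrestricted ✓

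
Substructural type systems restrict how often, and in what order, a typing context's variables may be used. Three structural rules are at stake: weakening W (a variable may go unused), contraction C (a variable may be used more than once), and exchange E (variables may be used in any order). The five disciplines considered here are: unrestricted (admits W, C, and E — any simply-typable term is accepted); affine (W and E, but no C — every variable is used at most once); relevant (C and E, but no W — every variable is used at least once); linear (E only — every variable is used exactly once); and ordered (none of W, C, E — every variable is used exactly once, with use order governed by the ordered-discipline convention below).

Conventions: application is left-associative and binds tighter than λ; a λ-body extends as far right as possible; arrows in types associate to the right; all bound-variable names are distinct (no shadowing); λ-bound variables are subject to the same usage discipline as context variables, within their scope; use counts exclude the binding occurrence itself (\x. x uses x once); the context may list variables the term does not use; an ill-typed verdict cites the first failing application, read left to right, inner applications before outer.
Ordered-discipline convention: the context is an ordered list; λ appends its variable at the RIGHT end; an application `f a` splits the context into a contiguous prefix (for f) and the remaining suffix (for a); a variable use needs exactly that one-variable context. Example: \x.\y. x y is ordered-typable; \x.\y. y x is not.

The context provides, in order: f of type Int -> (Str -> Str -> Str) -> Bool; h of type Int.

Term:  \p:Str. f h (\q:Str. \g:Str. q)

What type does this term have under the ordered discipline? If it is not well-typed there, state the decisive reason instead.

not well-typed under ordered — p, g left unused
variable uses: f ×1; h ×1; p [bound] ×0; q [bound] ×1; g [bound] ×0
left-to-right use order: f, h, q
typing: the term checks, with type Str -> Bool
across the five disciplines: ordered ✗, linear ✗, affine ✓, relevant ✗, unrestricted ✓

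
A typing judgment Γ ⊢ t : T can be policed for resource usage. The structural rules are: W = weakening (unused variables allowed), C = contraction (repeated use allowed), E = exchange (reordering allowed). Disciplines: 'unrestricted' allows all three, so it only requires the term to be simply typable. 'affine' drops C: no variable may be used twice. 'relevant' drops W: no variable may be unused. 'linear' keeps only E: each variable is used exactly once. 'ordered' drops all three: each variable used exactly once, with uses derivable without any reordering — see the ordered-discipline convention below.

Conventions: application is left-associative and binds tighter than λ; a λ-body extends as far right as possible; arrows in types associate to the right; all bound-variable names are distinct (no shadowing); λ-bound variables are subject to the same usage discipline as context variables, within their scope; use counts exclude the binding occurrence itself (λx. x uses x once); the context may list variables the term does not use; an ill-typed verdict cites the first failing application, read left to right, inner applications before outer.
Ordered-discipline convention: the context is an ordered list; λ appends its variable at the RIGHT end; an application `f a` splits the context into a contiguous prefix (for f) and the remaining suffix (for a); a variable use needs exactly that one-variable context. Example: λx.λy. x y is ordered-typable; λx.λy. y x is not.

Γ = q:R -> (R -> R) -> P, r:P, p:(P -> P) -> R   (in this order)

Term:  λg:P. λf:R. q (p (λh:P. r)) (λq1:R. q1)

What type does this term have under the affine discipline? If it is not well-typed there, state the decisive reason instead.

term : P -> R -> P
variable uses: q=1, r=1, p=1, g (bound)=0, f (bound)=0, h (bound)=0, q1 (bound)=1
use order (left to right): q, p, r, q1
typing: well-typed — term : P -> R -> P
per-discipline verdicts: ordered ✗, linear ✗, affine ✓, relevant ✗, unrestricted ✓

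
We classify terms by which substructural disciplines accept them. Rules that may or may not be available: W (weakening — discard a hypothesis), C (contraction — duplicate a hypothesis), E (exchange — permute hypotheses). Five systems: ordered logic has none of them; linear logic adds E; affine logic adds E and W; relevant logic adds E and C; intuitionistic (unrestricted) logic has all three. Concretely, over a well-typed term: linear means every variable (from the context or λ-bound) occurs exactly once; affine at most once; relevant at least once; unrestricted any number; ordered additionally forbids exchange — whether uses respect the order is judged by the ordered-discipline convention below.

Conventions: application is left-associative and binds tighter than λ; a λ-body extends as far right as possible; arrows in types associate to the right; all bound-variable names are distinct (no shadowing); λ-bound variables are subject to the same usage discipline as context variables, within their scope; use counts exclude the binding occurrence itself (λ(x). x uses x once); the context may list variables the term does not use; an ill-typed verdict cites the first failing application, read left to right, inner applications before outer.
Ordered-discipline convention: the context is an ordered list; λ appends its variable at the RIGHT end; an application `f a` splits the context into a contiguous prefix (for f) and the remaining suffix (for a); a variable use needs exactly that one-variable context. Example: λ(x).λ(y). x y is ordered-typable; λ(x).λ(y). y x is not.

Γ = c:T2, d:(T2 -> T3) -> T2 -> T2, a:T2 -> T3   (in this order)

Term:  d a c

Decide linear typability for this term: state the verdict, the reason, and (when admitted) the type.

yes — single use per variable (c, d, a); term : T2
variable uses: c: 1; d: 1; a: 1
left-to-right use order: d, a, c
typing: well-typed at T2
all disciplines: ordered ✗ · linear ✓ · affine ✓ · relevant ✓ · unrestricted ✓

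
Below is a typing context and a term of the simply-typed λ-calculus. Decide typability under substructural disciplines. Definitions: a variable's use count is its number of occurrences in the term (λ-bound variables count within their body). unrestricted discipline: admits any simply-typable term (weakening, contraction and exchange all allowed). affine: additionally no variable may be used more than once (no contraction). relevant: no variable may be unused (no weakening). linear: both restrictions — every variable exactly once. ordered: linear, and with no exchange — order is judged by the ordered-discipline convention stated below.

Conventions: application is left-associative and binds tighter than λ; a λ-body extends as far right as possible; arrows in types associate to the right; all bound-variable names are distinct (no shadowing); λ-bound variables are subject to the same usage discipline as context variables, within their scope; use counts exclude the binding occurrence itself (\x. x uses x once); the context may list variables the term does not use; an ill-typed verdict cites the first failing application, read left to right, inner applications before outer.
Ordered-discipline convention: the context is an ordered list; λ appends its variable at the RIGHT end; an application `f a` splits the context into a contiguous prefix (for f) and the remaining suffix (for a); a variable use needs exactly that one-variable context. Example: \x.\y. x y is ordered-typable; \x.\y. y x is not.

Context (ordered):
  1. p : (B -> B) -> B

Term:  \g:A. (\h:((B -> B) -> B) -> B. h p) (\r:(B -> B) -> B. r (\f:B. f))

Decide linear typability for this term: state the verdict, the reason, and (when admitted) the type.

no — needs weakening: g unused
counts: p: 1×, g (λ-bound): 0×, h (λ-bound): 1×, r (λ-bound): 1×, f (λ-bound): 1×
use order (left to right): h, p, r, f
typing: well-typed at A -> B
per-discipline verdicts: ordered ✗ · linear ✗ · affine ✓ · relevant ✗ · unrestricted ✓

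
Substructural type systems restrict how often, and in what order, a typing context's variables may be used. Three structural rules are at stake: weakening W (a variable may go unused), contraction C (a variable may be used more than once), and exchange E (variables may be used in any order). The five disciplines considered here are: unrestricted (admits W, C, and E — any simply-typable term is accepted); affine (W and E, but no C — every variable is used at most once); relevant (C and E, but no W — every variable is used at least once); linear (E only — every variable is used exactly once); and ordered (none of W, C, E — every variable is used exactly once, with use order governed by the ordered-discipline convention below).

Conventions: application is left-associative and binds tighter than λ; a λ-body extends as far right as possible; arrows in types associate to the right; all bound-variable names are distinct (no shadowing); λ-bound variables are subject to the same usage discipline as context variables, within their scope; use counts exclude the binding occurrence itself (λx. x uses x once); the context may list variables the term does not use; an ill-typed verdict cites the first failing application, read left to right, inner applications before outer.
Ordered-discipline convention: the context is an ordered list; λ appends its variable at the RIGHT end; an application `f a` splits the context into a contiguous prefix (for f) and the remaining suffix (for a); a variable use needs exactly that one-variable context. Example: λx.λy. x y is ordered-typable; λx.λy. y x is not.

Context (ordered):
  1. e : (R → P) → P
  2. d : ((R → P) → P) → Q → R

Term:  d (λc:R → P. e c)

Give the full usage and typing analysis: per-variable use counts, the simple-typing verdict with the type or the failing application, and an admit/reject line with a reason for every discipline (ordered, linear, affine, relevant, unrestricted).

usage: e ×1; d ×1; c [bound] ×1
order of uses: d, e, c
typing: well-typed — term : Q → R
ordered: ✗ — needs exchange: uses follow d, e, c
linear: ✓ — each of e, d, c used exactly once
affine: ✓ — no duplicate uses among e, d, c
relevant: ✓ — none of e, d, c goes unused
unrestricted: ✓ — well-typed at Q → R; no restrictions here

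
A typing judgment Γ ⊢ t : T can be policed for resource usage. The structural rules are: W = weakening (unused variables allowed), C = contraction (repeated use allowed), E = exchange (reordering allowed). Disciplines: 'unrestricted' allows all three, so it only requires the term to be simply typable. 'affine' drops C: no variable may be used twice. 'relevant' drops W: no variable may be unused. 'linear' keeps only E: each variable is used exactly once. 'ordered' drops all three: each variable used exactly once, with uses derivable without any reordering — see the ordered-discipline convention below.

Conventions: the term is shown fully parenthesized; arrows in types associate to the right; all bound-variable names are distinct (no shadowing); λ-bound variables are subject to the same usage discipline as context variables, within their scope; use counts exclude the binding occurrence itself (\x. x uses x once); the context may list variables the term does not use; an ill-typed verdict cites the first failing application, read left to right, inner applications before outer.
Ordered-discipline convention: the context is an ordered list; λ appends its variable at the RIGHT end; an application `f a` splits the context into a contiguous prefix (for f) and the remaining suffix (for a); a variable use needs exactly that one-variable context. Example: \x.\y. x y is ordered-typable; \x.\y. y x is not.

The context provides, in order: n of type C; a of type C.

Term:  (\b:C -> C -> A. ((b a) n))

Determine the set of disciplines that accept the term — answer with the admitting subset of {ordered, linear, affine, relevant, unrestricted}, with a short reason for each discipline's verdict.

accepted by: linear, affine, relevant, unrestricted
variable uses: n: 1; a: 1; b (bound): 1
uses in reading order: b, a, n
typing: well-typed — term : (C -> C -> A) -> A
ordered: ✗ — no contiguous prefix/suffix split fits b, a, n
linear: ✓ — n, a, b: one use apiece
affine: ✓ — n, a, b: no repeats, contraction unneeded
relevant: ✓ — every one of n, a, b appears
unrestricted: ✓ — well-typed at (C -> C -> A) -> A; no restrictions here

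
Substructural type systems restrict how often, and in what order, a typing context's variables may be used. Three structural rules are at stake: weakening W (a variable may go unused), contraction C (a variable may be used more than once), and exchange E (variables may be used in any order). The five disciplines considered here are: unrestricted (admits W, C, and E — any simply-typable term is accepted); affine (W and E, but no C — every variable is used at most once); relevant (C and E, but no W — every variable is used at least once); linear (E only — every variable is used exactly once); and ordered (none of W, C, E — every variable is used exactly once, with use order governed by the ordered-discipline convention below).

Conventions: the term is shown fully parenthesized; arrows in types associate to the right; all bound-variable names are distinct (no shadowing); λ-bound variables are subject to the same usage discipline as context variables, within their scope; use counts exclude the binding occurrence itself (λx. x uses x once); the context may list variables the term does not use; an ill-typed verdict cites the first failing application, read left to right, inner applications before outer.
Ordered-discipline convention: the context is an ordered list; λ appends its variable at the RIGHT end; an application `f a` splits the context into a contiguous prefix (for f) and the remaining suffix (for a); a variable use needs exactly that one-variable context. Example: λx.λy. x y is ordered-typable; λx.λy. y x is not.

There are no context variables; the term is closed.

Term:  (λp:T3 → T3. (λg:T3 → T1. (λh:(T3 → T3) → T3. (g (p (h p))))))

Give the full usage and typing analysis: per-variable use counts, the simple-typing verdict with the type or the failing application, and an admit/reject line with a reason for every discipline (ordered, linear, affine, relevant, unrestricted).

counts: p [bound] ×2, g [bound] ×1, h [bound] ×1
order of uses: g, p, h, p
typing: the term checks, with type (T3 → T3) → (T3 → T1) → ((T3 → T3) → T3) → T1
ordered ✗ (uses contraction: p ×2)
linear ✗ (uses contraction: p ×2)
affine ✗ (uses contraction: p ×2)
relevant ✓ (every one of p, g, h appears)
unrestricted ✓ (well-typed at (T3 → T3) → (T3 → T1) → ((T3 → T3) → T3) → T1; no restrictions here)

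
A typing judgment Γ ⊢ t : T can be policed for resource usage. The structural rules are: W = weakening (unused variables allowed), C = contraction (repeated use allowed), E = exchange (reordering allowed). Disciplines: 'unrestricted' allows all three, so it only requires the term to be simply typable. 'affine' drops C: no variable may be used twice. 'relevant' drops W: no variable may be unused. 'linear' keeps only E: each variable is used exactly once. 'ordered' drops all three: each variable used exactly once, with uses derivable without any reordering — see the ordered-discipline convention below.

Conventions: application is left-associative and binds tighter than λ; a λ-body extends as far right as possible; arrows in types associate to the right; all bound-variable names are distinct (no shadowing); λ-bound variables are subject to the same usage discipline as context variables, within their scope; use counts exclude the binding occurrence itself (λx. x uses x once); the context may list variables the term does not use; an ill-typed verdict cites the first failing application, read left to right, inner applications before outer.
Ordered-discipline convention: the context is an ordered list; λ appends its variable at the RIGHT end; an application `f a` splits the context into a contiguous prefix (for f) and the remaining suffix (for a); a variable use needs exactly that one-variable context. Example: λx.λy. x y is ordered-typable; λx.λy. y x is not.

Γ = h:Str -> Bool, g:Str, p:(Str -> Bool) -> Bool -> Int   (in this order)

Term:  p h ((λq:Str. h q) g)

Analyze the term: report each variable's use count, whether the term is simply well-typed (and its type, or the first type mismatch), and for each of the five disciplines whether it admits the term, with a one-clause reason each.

variable uses: h=2; g=1; p=1; q (λ-bound)=1
order of uses: p, h, h, q, g
typing: ✓ — Int
ordered: ✗ — needs contraction — h ×2
linear: ✗ — needs contraction — h ×2
affine: ✗ — needs contraction — h ×2
relevant: ✓ — at least one use each (h, g, p, q)
unrestricted: ✓ — type-checks (Int) and nothing is barred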